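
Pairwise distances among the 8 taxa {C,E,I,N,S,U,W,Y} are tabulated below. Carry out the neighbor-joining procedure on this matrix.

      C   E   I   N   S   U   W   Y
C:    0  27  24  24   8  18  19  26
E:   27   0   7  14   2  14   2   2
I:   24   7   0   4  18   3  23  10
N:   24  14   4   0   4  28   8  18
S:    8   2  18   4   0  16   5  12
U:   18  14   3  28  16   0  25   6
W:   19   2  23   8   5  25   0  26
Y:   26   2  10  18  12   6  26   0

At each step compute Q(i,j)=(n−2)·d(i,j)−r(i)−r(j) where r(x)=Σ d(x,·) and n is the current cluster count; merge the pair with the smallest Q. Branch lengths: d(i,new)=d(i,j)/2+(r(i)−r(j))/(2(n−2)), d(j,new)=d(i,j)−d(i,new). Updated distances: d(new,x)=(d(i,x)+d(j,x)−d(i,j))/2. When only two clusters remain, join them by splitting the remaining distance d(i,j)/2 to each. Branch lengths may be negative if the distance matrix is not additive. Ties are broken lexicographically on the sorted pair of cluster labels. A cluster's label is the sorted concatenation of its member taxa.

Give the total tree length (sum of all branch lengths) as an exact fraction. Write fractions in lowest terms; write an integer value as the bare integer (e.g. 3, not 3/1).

155/4

iteration 1: select I,U (d=3, Q=-181); attach at lengths (-1/4, 13/4); label the merged cluster IU
  updated: d(C,IU)=39/2, d(E,IU)=9, d(IU,N)=29/2, d(IU,S)=31/2, d(IU,W)=45/2, d(IU,Y)=13/2
iteration 2: select IU,Y (d=13/2, Q=-291/2); attach at lengths (59/20, 71/20); label the merged cluster IUY
  updated: d(C,IUY)=39/2, d(E,IUY)=9/4, d(IUY,N)=13, d(IUY,S)=21/2, d(IUY,W)=21
iteration 3: select E,IUY (d=9/4, Q=-209/2); attach at lengths (-5/4, 7/2); label the merged cluster EIUY
  updated: d(C,EIUY)=177/8, d(EIUY,N)=99/8, d(EIUY,S)=41/8, d(EIUY,W)=83/8
iteration 4: select C,S (d=8, Q=-285/4); attach at lengths (25/2, -9/2); label the merged cluster CS
  updated: d(CS,EIUY)=77/8, d(CS,N)=10, d(CS,W)=8
iteration 5: select CS,EIUY (d=77/8, Q=-163/4); attach at lengths (29/8, 6); label the merged cluster CEISUY
  updated: d(CEISUY,N)=51/8, d(CEISUY,W)=35/8
iteration 6: select CEISUY,N (d=51/8, Q=-75/4); attach at lengths (11/8, 5); label the merged cluster CEINSUY
  updated: d(CEINSUY,W)=3
iteration 7: select CEINSUY,W (d=3); attach at lengths (3/2, 3/2); label the merged cluster CEINSUWY
final tree: ((((C:25/2,S:-9/2):29/8,(E:-5/4,((I:-1/4,U:13/4):59/20,Y:71/20):7/2):6):11/8,N:5):3/2,W:3/2)
total length: 155/4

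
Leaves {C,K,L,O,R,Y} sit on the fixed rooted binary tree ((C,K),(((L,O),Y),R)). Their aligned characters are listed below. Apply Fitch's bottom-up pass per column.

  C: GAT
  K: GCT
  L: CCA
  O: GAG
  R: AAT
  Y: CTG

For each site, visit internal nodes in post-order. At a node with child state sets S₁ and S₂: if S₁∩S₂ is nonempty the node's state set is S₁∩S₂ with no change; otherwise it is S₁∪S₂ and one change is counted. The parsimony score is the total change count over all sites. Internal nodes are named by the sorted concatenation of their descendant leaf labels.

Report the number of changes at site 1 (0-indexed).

3

CK@0: {G} ∩ {G} = {G} (intersection, +0)
LO@0: {C} ∪ {G} = {C,G} (union, +1)
LOY@0: {C,G} ∩ {C} = {C} (intersection, +0)
LORY@0: {C} ∪ {A} = {A,C} (union, +1)
CKLORY@0: {G} ∪ {A,C} = {A,C,G} (union, +1)
CK@1: {A} ∪ {C} = {A,C} (union, +1)
LO@1: {C} ∪ {A} = {A,C} (union, +1)
LOY@1: {A,C} ∪ {T} = {A,C,T} (union, +1)
LORY@1: {A,C,T} ∩ {A} = {A} (intersection, +0)
CKLORY@1: {A,C} ∩ {A} = {A} (intersection, +0)
CK@2: {T} ∩ {T} = {T} (intersection, +0)
LO@2: {A} ∪ {G} = {A,G} (union, +1)
LOY@2: {A,G} ∩ {G} = {G} (intersection, +0)
LORY@2: {G} ∪ {T} = {G,T} (union, +1)
CKLORY@2: {T} ∩ {G,T} = {T} (intersection, +0)
per-site changes: [3, 3, 2]; total = 8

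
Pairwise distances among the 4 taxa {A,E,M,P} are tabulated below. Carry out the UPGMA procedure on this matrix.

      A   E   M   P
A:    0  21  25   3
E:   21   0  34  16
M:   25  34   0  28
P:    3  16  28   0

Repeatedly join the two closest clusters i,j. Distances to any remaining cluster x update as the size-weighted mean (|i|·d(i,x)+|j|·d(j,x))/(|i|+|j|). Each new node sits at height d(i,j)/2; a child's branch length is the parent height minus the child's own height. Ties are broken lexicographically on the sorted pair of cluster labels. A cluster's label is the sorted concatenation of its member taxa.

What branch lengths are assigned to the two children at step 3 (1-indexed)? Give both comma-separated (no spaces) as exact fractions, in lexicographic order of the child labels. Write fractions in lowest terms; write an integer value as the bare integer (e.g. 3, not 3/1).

21/4,29/2

1. join A+P (d=3) ⇒ AP; edges |A|=3/2, |P|=3/2
  updated: d(AP,E)=37/2, d(AP,M)=53/2
2. join AP+E (d=37/2) ⇒ AEP; edges |AP|=31/4, |E|=37/4
  updated: d(AEP,M)=29
3. join AEP+M (d=29) ⇒ AEMP; edges |AEP|=21/4, |M|=29/2
final tree: (((A:3/2,P:3/2):31/4,E:37/4):21/4,M:29/2)
total length: 159/4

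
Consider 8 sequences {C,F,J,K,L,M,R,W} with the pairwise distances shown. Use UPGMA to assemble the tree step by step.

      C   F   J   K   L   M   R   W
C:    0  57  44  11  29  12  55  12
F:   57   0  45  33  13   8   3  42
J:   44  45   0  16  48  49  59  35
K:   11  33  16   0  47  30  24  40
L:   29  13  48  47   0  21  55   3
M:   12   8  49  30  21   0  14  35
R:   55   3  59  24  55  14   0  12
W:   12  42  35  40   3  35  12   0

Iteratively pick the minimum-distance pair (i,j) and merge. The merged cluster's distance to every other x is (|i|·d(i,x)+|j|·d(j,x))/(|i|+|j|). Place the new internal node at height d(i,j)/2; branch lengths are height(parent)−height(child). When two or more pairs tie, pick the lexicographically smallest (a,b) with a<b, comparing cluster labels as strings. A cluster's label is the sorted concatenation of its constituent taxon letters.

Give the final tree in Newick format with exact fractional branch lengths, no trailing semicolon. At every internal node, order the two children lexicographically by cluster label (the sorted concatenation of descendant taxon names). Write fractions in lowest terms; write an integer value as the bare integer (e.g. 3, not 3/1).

(((C:11/2,K:11/2):19/2,J:15):25/6,(((F:3/2,R:3/2):4,M:11/2):28/3,(L:3/2,W:3/2):40/3):13/3)

1. join F+R (d=3) ⇒ FR; edges |F|=3/2, |R|=3/2
  updated: d(C,FR)=56, d(FR,J)=52, d(FR,K)=57/2, d(FR,L)=34, d(FR,M)=11, d(FR,W)=27
2. join L+W (d=3) ⇒ LW; edges |L|=3/2, |W|=3/2
  updated: d(C,LW)=41/2, d(FR,LW)=61/2, d(J,LW)=83/2, d(K,LW)=87/2, d(LW,M)=28
3. join C+K (d=11) ⇒ CK; edges |C|=11/2, |K|=11/2
  updated: d(CK,FR)=169/4, d(CK,J)=30, d(CK,LW)=32, d(CK,M)=21
4. join FR+M (d=11) ⇒ FMR; edges |FR|=4, |M|=11/2
  updated: d(CK,FMR)=211/6, d(FMR,J)=51, d(FMR,LW)=89/3
5. join FMR+LW (d=89/3) ⇒ FLMRW; edges |FMR|=28/3, |LW|=40/3
  updated: d(CK,FLMRW)=339/10, d(FLMRW,J)=236/5
6. join CK+J (d=30) ⇒ CJK; edges |CK|=19/2, |J|=15
  updated: d(CJK,FLMRW)=115/3
7. join CJK+FLMRW (d=115/3) ⇒ CFJKLMRW; edges |CJK|=25/6, |FLMRW|=13/3
final tree: (((C:11/2,K:11/2):19/2,J:15):25/6,(((F:3/2,R:3/2):4,M:11/2):28/3,(L:3/2,W:3/2):40/3):13/3)
total length: 493/6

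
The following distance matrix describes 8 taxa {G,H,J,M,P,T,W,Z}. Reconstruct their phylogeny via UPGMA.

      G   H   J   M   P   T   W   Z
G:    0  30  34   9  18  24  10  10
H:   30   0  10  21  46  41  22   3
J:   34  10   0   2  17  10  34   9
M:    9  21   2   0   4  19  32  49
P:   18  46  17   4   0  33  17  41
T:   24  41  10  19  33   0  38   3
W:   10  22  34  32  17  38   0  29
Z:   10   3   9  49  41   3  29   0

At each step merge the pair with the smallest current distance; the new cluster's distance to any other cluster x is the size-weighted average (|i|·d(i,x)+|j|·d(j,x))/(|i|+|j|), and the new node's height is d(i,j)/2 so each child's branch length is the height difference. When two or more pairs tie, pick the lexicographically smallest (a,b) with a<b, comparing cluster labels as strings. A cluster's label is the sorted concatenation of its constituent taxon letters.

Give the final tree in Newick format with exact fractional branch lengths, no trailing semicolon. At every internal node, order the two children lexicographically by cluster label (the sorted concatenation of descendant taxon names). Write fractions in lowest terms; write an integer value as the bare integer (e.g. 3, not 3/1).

1. join J+M (d=2) ⇒ JM; edges |J|=1, |M|=1
  updated: d(G,JM)=43/2, d(H,JM)=31/2, d(JM,P)=21/2, d(JM,T)=29/2, d(JM,W)=33, d(JM,Z)=29
2. join H+Z (d=3) ⇒ HZ; edges |H|=3/2, |Z|=3/2
  updated: d(G,HZ)=20, d(HZ,JM)=89/4, d(HZ,P)=87/2, d(HZ,T)=22, d(HZ,W)=51/2
3. join G+W (d=10) ⇒ GW; edges |G|=5, |W|=5
  updated: d(GW,HZ)=91/4, d(GW,JM)=109/4, d(GW,P)=35/2, d(GW,T)=31
4. join JM+P (d=21/2) ⇒ JMP; edges |JM|=17/4, |P|=21/4
  updated: d(GW,JMP)=24, d(HZ,JMP)=88/3, d(JMP,T)=62/3
5. join JMP+T (d=62/3) ⇒ JMPT; edges |JMP|=61/12, |T|=31/3
  updated: d(GW,JMPT)=103/4, d(HZ,JMPT)=55/2
6. join GW+HZ (d=91/4) ⇒ GHWZ; edges |GW|=51/8, |HZ|=79/8
  updated: d(GHWZ,JMPT)=213/8
7. join GHWZ+JMPT (d=213/8) ⇒ GHJMPTWZ; edges |GHWZ|=31/16, |JMPT|=143/48
final tree: (((G:5,W:5):51/8,(H:3/2,Z:3/2):79/8):31/16,(((J:1,M:1):17/4,P:21/4):61/12,T:31/3):143/48)
total length: 733/12

(((G:5,W:5):51/8,(H:3/2,Z:3/2):79/8):31/16,(((J:1,M:1):17/4,P:21/4):61/12,T:31/3):143/48)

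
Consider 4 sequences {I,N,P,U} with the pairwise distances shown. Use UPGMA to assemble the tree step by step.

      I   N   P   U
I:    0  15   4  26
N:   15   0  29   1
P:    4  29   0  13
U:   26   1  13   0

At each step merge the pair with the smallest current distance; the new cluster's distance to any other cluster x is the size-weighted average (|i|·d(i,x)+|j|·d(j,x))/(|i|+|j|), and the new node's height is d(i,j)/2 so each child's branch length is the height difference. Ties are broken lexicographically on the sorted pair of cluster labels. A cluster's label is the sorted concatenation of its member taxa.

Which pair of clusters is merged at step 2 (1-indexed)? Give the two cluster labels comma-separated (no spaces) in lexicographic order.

iteration 1: select N,U (d=1); attach at lengths (1/2, 1/2); label the merged cluster NU
  updated: d(I,NU)=41/2, d(NU,P)=21
iteration 2: select I,P (d=4); attach at lengths (2, 2); label the merged cluster IP
  updated: d(IP,NU)=83/4
iteration 3: select IP,NU (d=83/4); attach at lengths (67/8, 79/8); label the merged cluster INPU
final tree: ((I:2,P:2):67/8,(N:1/2,U:1/2):79/8)
total length: 93/4

I,P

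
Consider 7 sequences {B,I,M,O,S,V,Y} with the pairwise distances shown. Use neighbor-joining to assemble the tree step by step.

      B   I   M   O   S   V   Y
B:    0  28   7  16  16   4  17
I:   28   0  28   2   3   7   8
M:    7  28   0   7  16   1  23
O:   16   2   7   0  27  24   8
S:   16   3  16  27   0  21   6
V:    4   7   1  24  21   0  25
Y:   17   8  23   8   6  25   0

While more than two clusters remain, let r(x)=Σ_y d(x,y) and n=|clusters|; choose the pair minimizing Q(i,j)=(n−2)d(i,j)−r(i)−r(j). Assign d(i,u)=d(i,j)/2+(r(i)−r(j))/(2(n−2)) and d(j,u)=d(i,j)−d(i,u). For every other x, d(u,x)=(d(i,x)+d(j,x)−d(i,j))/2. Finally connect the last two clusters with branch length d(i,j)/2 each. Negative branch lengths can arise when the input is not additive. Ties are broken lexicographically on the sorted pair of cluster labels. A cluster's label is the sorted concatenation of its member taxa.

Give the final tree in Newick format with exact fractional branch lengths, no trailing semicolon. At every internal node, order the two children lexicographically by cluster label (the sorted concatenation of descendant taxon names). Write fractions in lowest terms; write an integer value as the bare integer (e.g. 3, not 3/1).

1. join M+V (d=1, Q=-159) ⇒ MV; edges |M|=1/2, |V|=1/2
  updated: d(B,MV)=5, d(I,MV)=17, d(MV,O)=15, d(MV,S)=18, d(MV,Y)=47/2
2. join B+MV (d=5, Q=-281/2) ⇒ BMV; edges |B|=47/16, |MV|=33/16
  updated: d(BMV,I)=20, d(BMV,O)=13, d(BMV,S)=29/2, d(BMV,Y)=71/4
3. join I+O (d=2, Q=-77) ⇒ IO; edges |I|=-11/6, |O|=23/6
  updated: d(BMV,IO)=31/2, d(IO,S)=14, d(IO,Y)=7
4. join BMV+IO (d=31/2, Q=-213/4) ⇒ BIMOV; edges |BMV|=169/16, |IO|=79/16
  updated: d(BIMOV,S)=13/2, d(BIMOV,Y)=37/8
5. join BIMOV+S (d=13/2, Q=-137/8) ⇒ BIMOSV; edges |BIMOV|=41/16, |S|=63/16
  updated: d(BIMOSV,Y)=33/16
6. join BIMOSV+Y (d=33/16) ⇒ BIMOSVY; edges |BIMOSV|=33/32, |Y|=33/32
final tree: ((((B:47/16,(M:1/2,V:1/2):33/16):169/16,(I:-11/6,O:23/6):79/16):41/16,S:63/16):33/32,Y:33/32)
total length: 513/16

((((B:47/16,(M:1/2,V:1/2):33/16):169/16,(I:-11/6,O:23/6):79/16):41/16,S:63/16):33/32,Y:33/32)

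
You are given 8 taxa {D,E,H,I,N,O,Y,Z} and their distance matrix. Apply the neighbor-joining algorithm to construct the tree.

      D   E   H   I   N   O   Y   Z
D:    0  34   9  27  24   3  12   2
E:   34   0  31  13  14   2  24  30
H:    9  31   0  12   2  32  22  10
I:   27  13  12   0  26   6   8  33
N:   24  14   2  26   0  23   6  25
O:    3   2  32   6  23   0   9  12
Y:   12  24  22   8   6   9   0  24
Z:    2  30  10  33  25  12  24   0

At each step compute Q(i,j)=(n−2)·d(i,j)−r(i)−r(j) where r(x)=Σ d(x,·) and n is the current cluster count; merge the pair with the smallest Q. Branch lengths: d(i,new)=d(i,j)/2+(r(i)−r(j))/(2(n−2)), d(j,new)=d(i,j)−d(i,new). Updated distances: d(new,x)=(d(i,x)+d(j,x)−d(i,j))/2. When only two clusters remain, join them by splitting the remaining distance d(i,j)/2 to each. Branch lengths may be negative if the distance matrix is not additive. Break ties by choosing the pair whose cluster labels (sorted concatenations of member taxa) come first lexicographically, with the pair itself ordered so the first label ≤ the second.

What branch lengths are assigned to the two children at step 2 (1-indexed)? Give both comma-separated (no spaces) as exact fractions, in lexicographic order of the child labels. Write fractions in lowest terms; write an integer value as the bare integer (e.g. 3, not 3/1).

1. join D+Z (d=2, Q=-235) ⇒ DZ; edges |D|=-13/12, |Z|=37/12
  updated: d(DZ,E)=31, d(DZ,H)=17/2, d(DZ,I)=29, d(DZ,N)=47/2, d(DZ,O)=13/2, d(DZ,Y)=17
2. join H+N (d=2, Q=-192) ⇒ HN; edges |H|=23/10, |N|=-3/10
  updated: d(DZ,HN)=15, d(E,HN)=43/2, d(HN,I)=18, d(HN,O)=53/2, d(HN,Y)=13
3. join E+O (d=2, Q=-267/2) ⇒ EO; edges |E|=99/16, |O|=-67/16
  updated: d(DZ,EO)=71/4, d(EO,HN)=23, d(EO,I)=17/2, d(EO,Y)=31/2
4. join DZ+HN (d=15, Q=-411/4) ⇒ DHNZ; edges |DZ|=73/8, |HN|=47/8
  updated: d(DHNZ,EO)=103/8, d(DHNZ,I)=16, d(DHNZ,Y)=15/2
5. join DHNZ+Y (d=15/2, Q=-419/8) ⇒ DHNYZ; edges |DHNZ|=163/32, |Y|=77/32
  updated: d(DHNYZ,EO)=167/16, d(DHNYZ,I)=33/4
6. join DHNYZ+EO (d=167/16, Q=-435/16) ⇒ DEHNOYZ; edges |DHNYZ|=163/32, |EO|=171/32
  updated: d(DEHNOYZ,I)=101/32
7. join DEHNOYZ+I (d=101/32) ⇒ DEHINOYZ; edges |DEHNOYZ|=101/64, |I|=101/64
final tree: (((((D:-13/12,Z:37/12):73/8,(H:23/10,N:-3/10):47/8):163/32,Y:77/32):163/32,(E:99/16,O:-67/16):171/32):101/64,I:101/64)
total length: 1347/32

23/10,-3/10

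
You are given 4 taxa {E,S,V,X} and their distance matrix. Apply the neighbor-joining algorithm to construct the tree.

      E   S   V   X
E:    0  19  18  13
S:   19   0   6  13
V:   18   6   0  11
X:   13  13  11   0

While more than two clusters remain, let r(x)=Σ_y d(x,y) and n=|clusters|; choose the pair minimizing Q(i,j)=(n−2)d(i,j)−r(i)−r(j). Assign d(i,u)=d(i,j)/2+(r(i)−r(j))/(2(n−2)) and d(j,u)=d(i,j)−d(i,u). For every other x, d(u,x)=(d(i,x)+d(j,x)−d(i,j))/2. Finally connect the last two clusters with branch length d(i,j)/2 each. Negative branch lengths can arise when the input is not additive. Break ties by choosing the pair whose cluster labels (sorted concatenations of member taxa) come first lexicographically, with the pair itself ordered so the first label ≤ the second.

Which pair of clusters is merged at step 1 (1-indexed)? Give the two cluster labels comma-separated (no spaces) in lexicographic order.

step 1: merge (E,X) at d=13, Q=-61; branch lengths E→39/4, X→13/4; new cluster EX
  updated: d(EX,S)=19/2, d(EX,V)=8
step 2: merge (EX,S) at d=19/2, Q=-47/2; branch lengths EX→23/4, S→15/4; new cluster ESX
  updated: d(ESX,V)=9/4
step 3: merge (ESX,V) at d=9/4; branch lengths ESX→9/8, V→9/8; new cluster ESVX
final tree: (((E:39/4,X:13/4):23/4,S:15/4):9/8,V:9/8)
total length: 99/4

E,X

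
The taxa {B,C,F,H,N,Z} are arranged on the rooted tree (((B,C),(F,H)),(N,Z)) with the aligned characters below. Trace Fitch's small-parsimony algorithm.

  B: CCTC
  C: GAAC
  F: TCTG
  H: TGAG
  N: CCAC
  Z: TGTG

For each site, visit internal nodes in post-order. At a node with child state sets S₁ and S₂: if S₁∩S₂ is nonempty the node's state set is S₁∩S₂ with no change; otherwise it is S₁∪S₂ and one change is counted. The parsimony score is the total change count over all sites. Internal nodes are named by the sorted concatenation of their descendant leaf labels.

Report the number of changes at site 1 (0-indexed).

[col 0] BC: children B:{C}, C:{G} ∪→ {C,G}; cost 1
[col 0] FH: children F:{T}, H:{T} ∩→ {T}; cost 0
[col 0] BCFH: children BC:{C,G}, FH:{T} ∪→ {C,G,T}; cost 1
[col 0] NZ: children N:{C}, Z:{T} ∪→ {C,T}; cost 1
[col 0] BCFHNZ: children BCFH:{C,G,T}, NZ:{C,T} ∩→ {C,T}; cost 0
[col 1] BC: children B:{C}, C:{A} ∪→ {A,C}; cost 1
[col 1] FH: children F:{C}, H:{G} ∪→ {C,G}; cost 1
[col 1] BCFH: children BC:{A,C}, FH:{C,G} ∩→ {C}; cost 0
[col 1] NZ: children N:{C}, Z:{G} ∪→ {C,G}; cost 1
[col 1] BCFHNZ: children BCFH:{C}, NZ:{C,G} ∩→ {C}; cost 0
[col 2] BC: children B:{T}, C:{A} ∪→ {A,T}; cost 1
[col 2] FH: children F:{T}, H:{A} ∪→ {A,T}; cost 1
[col 2] BCFH: children BC:{A,T}, FH:{A,T} ∩→ {A,T}; cost 0
[col 2] NZ: children N:{A}, Z:{T} ∪→ {A,T}; cost 1
[col 2] BCFHNZ: children BCFH:{A,T}, NZ:{A,T} ∩→ {A,T}; cost 0
[col 3] BC: children B:{C}, C:{C} ∩→ {C}; cost 0
[col 3] FH: children F:{G}, H:{G} ∩→ {G}; cost 0
[col 3] BCFH: children BC:{C}, FH:{G} ∪→ {C,G}; cost 1
[col 3] NZ: children N:{C}, Z:{G} ∪→ {C,G}; cost 1
[col 3] BCFHNZ: children BCFH:{C,G}, NZ:{C,G} ∩→ {C,G}; cost 0
per-site changes: [3, 3, 3, 2]; total = 11

3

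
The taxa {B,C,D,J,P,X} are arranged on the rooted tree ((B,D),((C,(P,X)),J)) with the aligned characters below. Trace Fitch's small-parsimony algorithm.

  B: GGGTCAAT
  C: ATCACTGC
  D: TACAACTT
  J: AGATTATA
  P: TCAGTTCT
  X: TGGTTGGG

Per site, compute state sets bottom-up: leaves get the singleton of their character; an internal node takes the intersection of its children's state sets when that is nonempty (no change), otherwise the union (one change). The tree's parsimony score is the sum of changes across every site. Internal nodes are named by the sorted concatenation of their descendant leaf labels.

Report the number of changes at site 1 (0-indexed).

site 0, node BD: B={G} ∪ D={T} → {G,T} (+1)
site 0, node PX: P={T} ∩ X={T} → {T} (+0)
site 0, node CPX: C={A} ∪ PX={T} → {A,T} (+1)
site 0, node CJPX: CPX={A,T} ∩ J={A} → {A} (+0)
site 0, node BCDJPX: BD={G,T} ∪ CJPX={A} → {A,G,T} (+1)
site 1, node BD: B={G} ∪ D={A} → {A,G} (+1)
site 1, node PX: P={C} ∪ X={G} → {C,G} (+1)
site 1, node CPX: C={T} ∪ PX={C,G} → {C,G,T} (+1)
site 1, node CJPX: CPX={C,G,T} ∩ J={G} → {G} (+0)
site 1, node BCDJPX: BD={A,G} ∩ CJPX={G} → {G} (+0)
site 2, node BD: B={G} ∪ D={C} → {C,G} (+1)
site 2, node PX: P={A} ∪ X={G} → {A,G} (+1)
site 2, node CPX: C={C} ∪ PX={A,G} → {A,C,G} (+1)
site 2, node CJPX: CPX={A,C,G} ∩ J={A} → {A} (+0)
site 2, node BCDJPX: BD={C,G} ∪ CJPX={A} → {A,C,G} (+1)
site 3, node BD: B={T} ∪ D={A} → {A,T} (+1)
site 3, node PX: P={G} ∪ X={T} → {G,T} (+1)
site 3, node CPX: C={A} ∪ PX={G,T} → {A,G,T} (+1)
site 3, node CJPX: CPX={A,G,T} ∩ J={T} → {T} (+0)
site 3, node BCDJPX: BD={A,T} ∩ CJPX={T} → {T} (+0)
site 4, node BD: B={C} ∪ D={A} → {A,C} (+1)
site 4, node PX: P={T} ∩ X={T} → {T} (+0)
site 4, node CPX: C={C} ∪ PX={T} → {C,T} (+1)
site 4, node CJPX: CPX={C,T} ∩ J={T} → {T} (+0)
site 4, node BCDJPX: BD={A,C} ∪ CJPX={T} → {A,C,T} (+1)
site 5, node BD: B={A} ∪ D={C} → {A,C} (+1)
site 5, node PX: P={T} ∪ X={G} → {G,T} (+1)
site 5, node CPX: C={T} ∩ PX={G,T} → {T} (+0)
site 5, node CJPX: CPX={T} ∪ J={A} → {A,T} (+1)
site 5, node BCDJPX: BD={A,C} ∩ CJPX={A,T} → {A} (+0)
site 6, node BD: B={A} ∪ D={T} → {A,T} (+1)
site 6, node PX: P={C} ∪ X={G} → {C,G} (+1)
site 6, node CPX: C={G} ∩ PX={C,G} → {G} (+0)
site 6, node CJPX: CPX={G} ∪ J={T} → {G,T} (+1)
site 6, node BCDJPX: BD={A,T} ∩ CJPX={G,T} → {T} (+0)
site 7, node BD: B={T} ∩ D={T} → {T} (+0)
site 7, node PX: P={T} ∪ X={G} → {G,T} (+1)
site 7, node CPX: C={C} ∪ PX={G,T} → {C,G,T} (+1)
site 7, node CJPX: CPX={C,G,T} ∪ J={A} → {A,C,G,T} (+1)
site 7, node BCDJPX: BD={T} ∩ CJPX={A,C,G,T} → {T} (+0)
per-site changes: [3, 3, 4, 3, 3, 3, 3, 3]; total = 25

3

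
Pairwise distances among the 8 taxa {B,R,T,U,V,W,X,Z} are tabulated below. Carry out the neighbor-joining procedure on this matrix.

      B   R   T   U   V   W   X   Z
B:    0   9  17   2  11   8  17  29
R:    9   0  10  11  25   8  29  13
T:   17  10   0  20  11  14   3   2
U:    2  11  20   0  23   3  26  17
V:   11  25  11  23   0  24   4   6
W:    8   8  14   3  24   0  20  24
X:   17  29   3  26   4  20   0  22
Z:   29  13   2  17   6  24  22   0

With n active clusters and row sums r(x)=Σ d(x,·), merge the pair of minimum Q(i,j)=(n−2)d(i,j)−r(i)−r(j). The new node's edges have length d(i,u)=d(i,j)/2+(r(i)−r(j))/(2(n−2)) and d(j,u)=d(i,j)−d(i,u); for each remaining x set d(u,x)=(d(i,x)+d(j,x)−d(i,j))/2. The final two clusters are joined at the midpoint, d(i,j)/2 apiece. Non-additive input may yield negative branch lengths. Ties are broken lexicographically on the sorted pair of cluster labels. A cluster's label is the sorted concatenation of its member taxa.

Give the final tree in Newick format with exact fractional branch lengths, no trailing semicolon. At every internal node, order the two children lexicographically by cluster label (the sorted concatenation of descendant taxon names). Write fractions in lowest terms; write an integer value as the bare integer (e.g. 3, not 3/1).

step 1: merge (V,X) at d=4, Q=-201; branch lengths V→7/12, X→41/12; new cluster VX
  updated: d(B,VX)=12, d(R,VX)=25, d(T,VX)=5, d(U,VX)=45/2, d(VX,W)=20, d(VX,Z)=12
step 2: merge (T,Z) at d=2, Q=-155; branch lengths T→-19/10, Z→39/10; new cluster TZ
  updated: d(B,TZ)=22, d(R,TZ)=21/2, d(TZ,U)=35/2, d(TZ,VX)=15/2, d(TZ,W)=18
step 3: merge (TZ,VX) at d=15/2, Q=-265/2; branch lengths TZ→37/16, VX→83/16; new cluster TVXZ
  updated: d(B,TVXZ)=53/4, d(R,TVXZ)=14, d(TVXZ,U)=65/4, d(TVXZ,W)=61/4
step 4: merge (R,TVXZ) at d=14, Q=-235/4; branch lengths R→101/24, TVXZ→235/24; new cluster RTVXZ
  updated: d(B,RTVXZ)=33/8, d(RTVXZ,U)=53/8, d(RTVXZ,W)=37/8
step 5: merge (B,U) at d=2, Q=-87/4; branch lengths B→13/8, U→3/8; new cluster BU
  updated: d(BU,RTVXZ)=35/8, d(BU,W)=9/2
step 6: merge (BU,RTVXZ) at d=35/8, Q=-27/2; branch lengths BU→17/8, RTVXZ→9/4; new cluster BRTUVXZ
  updated: d(BRTUVXZ,W)=19/8
step 7: merge (BRTUVXZ,W) at d=19/8; branch lengths BRTUVXZ→19/16, W→19/16; new cluster BRTUVWXZ
final tree: (((B:13/8,U:3/8):17/8,(R:101/24,((T:-19/10,Z:39/10):37/16,(V:7/12,X:41/12):83/16):235/24):9/4):19/16,W:19/16)
total length: 145/4

(((B:13/8,U:3/8):17/8,(R:101/24,((T:-19/10,Z:39/10):37/16,(V:7/12,X:41/12):83/16):235/24):9/4):19/16,W:19/16)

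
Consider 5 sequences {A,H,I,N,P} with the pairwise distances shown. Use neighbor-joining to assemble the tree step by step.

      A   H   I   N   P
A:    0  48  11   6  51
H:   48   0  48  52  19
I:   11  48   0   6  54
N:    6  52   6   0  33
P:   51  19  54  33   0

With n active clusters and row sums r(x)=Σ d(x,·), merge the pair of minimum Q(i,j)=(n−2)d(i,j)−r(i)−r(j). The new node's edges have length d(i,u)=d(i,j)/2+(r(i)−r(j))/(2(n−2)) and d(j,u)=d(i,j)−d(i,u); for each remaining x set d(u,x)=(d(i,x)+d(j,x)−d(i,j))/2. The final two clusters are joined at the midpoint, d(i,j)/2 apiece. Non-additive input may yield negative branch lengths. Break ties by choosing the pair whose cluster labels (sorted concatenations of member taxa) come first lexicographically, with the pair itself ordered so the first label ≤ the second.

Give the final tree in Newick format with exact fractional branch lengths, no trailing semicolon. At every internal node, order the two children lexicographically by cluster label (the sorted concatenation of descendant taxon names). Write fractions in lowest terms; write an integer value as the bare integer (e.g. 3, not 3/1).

(((A:41/8,I:47/8):11/8,(H:67/6,P:47/6):271/8):-7/16,N:-7/16)

iteration 1: select H,P (d=19, Q=-267); attach at lengths (67/6, 47/6); label the merged cluster HP
  updated: d(A,HP)=40, d(HP,I)=83/2, d(HP,N)=33
iteration 2: select A,I (d=11, Q=-187/2); attach at lengths (41/8, 47/8); label the merged cluster AI
  updated: d(AI,HP)=141/4, d(AI,N)=1/2
iteration 3: select AI,HP (d=141/4, Q=-275/4); attach at lengths (11/8, 271/8); label the merged cluster AHIP
  updated: d(AHIP,N)=-7/8
iteration 4: select AHIP,N (d=-7/8); attach at lengths (-7/16, -7/16); label the merged cluster AHINP
final tree: (((A:41/8,I:47/8):11/8,(H:67/6,P:47/6):271/8):-7/16,N:-7/16)
total length: 515/8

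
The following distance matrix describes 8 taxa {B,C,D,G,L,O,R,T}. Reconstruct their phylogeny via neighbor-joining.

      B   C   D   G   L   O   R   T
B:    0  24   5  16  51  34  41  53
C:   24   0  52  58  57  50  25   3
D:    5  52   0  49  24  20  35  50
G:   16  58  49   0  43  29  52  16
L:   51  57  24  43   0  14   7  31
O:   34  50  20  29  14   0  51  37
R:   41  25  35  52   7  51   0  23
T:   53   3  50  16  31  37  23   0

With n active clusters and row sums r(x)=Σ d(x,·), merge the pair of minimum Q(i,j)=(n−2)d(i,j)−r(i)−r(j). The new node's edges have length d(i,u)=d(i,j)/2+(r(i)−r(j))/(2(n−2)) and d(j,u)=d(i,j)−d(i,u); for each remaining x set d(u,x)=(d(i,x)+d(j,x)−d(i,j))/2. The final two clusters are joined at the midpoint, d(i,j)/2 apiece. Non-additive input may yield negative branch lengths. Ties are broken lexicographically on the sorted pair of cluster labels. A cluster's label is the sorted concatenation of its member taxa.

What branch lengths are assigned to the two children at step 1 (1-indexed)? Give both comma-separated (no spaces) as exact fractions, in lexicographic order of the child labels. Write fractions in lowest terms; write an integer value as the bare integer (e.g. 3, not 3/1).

1. join C+T (d=3, Q=-464) ⇒ CT; edges |C|=37/6, |T|=-19/6
  updated: d(B,CT)=37, d(CT,D)=99/2, d(CT,G)=71/2, d(CT,L)=85/2, d(CT,O)=42, d(CT,R)=45/2
2. join L+R (d=7, Q=-355) ⇒ LR; edges |L|=4/5, |R|=31/5
  updated: d(B,LR)=85/2, d(CT,LR)=29, d(D,LR)=26, d(G,LR)=44, d(LR,O)=29
3. join B+D (d=5, Q=-264) ⇒ BD; edges |B|=5/8, |D|=35/8
  updated: d(BD,CT)=163/4, d(BD,G)=30, d(BD,LR)=127/4, d(BD,O)=49/2
4. join CT+LR (d=29, Q=-194) ⇒ CLRT; edges |CT|=67/4, |LR|=49/4
  updated: d(BD,CLRT)=87/4, d(CLRT,G)=101/4, d(CLRT,O)=21
5. join BD+O (d=49/2, Q=-407/4) ⇒ BDO; edges |BD|=203/16, |O|=189/16
  updated: d(BDO,CLRT)=73/8, d(BDO,G)=69/4
6. join BDO+CLRT (d=73/8, Q=-413/8) ⇒ BCDLORT; edges |BDO|=9/16, |CLRT|=137/16
  updated: d(BCDLORT,G)=267/16
7. join BCDLORT+G (d=267/16) ⇒ BCDGLORT; edges |BCDLORT|=267/32, |G|=267/32
final tree: ((((B:5/8,D:35/8):203/16,O:189/16):9/16,((C:37/6,T:-19/6):67/4,(L:4/5,R:31/5):49/4):137/16):267/32,G:267/32)
total length: 1509/16

37/6,-19/6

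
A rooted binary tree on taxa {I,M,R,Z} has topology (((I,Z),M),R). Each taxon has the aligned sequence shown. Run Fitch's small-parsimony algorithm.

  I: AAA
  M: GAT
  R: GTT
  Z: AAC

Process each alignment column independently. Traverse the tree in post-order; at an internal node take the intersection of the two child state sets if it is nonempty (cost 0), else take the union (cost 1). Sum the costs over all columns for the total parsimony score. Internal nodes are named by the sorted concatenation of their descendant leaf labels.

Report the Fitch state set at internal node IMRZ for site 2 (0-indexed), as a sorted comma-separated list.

T

site 0, node IZ: I={A} ∩ Z={A} → {A} (+0)
site 0, node IMZ: IZ={A} ∪ M={G} → {A,G} (+1)
site 0, node IMRZ: IMZ={A,G} ∩ R={G} → {G} (+0)
site 1, node IZ: I={A} ∩ Z={A} → {A} (+0)
site 1, node IMZ: IZ={A} ∩ M={A} → {A} (+0)
site 1, node IMRZ: IMZ={A} ∪ R={T} → {A,T} (+1)
site 2, node IZ: I={A} ∪ Z={C} → {A,C} (+1)
site 2, node IMZ: IZ={A,C} ∪ M={T} → {A,C,T} (+1)
site 2, node IMRZ: IMZ={A,C,T} ∩ R={T} → {T} (+0)
per-site changes: [1, 1, 2]; total = 4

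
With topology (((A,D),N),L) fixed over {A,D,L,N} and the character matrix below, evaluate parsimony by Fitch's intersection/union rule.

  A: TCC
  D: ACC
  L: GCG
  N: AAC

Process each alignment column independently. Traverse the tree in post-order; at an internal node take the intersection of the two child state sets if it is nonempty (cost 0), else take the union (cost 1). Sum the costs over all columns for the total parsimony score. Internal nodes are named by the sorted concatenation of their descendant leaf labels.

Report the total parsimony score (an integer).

4

site 0, node AD: A={T} ∪ D={A} → {A,T} (+1)
site 0, node ADN: AD={A,T} ∩ N={A} → {A} (+0)
site 0, node ADLN: ADN={A} ∪ L={G} → {A,G} (+1)
site 1, node AD: A={C} ∩ D={C} → {C} (+0)
site 1, node ADN: AD={C} ∪ N={A} → {A,C} (+1)
site 1, node ADLN: ADN={A,C} ∩ L={C} → {C} (+0)
site 2, node AD: A={C} ∩ D={C} → {C} (+0)
site 2, node ADN: AD={C} ∩ N={C} → {C} (+0)
site 2, node ADLN: ADN={C} ∪ L={G} → {C,G} (+1)
per-site changes: [2, 1, 1]; total = 4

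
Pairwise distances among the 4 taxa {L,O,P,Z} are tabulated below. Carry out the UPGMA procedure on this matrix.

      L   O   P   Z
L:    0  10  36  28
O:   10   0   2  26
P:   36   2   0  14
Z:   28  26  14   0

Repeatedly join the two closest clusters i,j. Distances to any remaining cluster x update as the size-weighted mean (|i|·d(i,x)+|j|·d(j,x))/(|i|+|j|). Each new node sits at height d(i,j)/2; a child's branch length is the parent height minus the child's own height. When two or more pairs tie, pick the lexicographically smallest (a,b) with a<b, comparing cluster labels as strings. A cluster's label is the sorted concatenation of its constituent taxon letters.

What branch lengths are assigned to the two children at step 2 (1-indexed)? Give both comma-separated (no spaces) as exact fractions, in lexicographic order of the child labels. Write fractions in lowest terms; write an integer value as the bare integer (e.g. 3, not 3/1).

9,10

step 1: merge (O,P) at d=2; branch lengths O→1, P→1; new cluster OP
  updated: d(L,OP)=23, d(OP,Z)=20
step 2: merge (OP,Z) at d=20; branch lengths OP→9, Z→10; new cluster OPZ
  updated: d(L,OPZ)=74/3
step 3: merge (L,OPZ) at d=74/3; branch lengths L→37/3, OPZ→7/3; new cluster LOPZ
final tree: (L:37/3,((O:1,P:1):9,Z:10):7/3)
total length: 107/3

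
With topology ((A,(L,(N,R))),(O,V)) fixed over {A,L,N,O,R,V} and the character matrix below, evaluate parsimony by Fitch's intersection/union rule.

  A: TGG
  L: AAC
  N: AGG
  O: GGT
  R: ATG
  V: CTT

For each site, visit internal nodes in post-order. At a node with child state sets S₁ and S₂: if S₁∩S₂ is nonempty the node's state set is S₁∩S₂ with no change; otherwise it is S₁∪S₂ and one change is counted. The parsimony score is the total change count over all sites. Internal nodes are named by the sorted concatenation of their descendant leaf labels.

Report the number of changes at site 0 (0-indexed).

3

NR@0: {A} ∩ {A} = {A} (intersection, +0)
LNR@0: {A} ∩ {A} = {A} (intersection, +0)
ALNR@0: {T} ∪ {A} = {A,T} (union, +1)
OV@0: {G} ∪ {C} = {C,G} (union, +1)
ALNORV@0: {A,T} ∪ {C,G} = {A,C,G,T} (union, +1)
NR@1: {G} ∪ {T} = {G,T} (union, +1)
LNR@1: {A} ∪ {G,T} = {A,G,T} (union, +1)
ALNR@1: {G} ∩ {A,G,T} = {G} (intersection, +0)
OV@1: {G} ∪ {T} = {G,T} (union, +1)
ALNORV@1: {G} ∩ {G,T} = {G} (intersection, +0)
NR@2: {G} ∩ {G} = {G} (intersection, +0)
LNR@2: {C} ∪ {G} = {C,G} (union, +1)
ALNR@2: {G} ∩ {C,G} = {G} (intersection, +0)
OV@2: {T} ∩ {T} = {T} (intersection, +0)
ALNORV@2: {G} ∪ {T} = {G,T} (union, +1)
per-site changes: [3, 3, 2]; total = 8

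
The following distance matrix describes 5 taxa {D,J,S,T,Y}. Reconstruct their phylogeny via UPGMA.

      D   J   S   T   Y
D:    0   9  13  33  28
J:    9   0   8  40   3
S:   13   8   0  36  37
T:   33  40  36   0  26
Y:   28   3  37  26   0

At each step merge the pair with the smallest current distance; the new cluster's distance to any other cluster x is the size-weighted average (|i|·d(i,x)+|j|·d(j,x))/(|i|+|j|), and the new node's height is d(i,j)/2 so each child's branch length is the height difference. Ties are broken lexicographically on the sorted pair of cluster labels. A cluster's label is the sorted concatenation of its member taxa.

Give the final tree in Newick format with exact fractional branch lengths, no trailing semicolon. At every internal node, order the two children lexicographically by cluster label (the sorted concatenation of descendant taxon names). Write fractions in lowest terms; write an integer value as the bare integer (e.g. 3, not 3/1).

iteration 1: select J,Y (d=3); attach at lengths (3/2, 3/2); label the merged cluster JY
  updated: d(D,JY)=37/2, d(JY,S)=45/2, d(JY,T)=33
iteration 2: select D,S (d=13); attach at lengths (13/2, 13/2); label the merged cluster DS
  updated: d(DS,JY)=41/2, d(DS,T)=69/2
iteration 3: select DS,JY (d=41/2); attach at lengths (15/4, 35/4); label the merged cluster DJSY
  updated: d(DJSY,T)=135/4
iteration 4: select DJSY,T (d=135/4); attach at lengths (53/8, 135/8); label the merged cluster DJSTY
final tree: (((D:13/2,S:13/2):15/4,(J:3/2,Y:3/2):35/4):53/8,T:135/8)
total length: 52

(((D:13/2,S:13/2):15/4,(J:3/2,Y:3/2):35/4):53/8,T:135/8)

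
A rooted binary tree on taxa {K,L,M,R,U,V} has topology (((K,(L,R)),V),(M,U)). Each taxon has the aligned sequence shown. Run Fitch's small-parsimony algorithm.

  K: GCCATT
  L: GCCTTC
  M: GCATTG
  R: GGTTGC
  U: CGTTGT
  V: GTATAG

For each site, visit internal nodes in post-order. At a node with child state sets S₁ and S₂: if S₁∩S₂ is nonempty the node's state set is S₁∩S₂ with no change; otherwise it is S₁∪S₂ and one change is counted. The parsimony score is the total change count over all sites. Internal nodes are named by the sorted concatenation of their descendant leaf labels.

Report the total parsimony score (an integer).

LR@0: {G} ∩ {G} = {G} (intersection, +0)
KLR@0: {G} ∩ {G} = {G} (intersection, +0)
KLRV@0: {G} ∩ {G} = {G} (intersection, +0)
MU@0: {G} ∪ {C} = {C,G} (union, +1)
KLMRUV@0: {G} ∩ {C,G} = {G} (intersection, +0)
LR@1: {C} ∪ {G} = {C,G} (union, +1)
KLR@1: {C} ∩ {C,G} = {C} (intersection, +0)
KLRV@1: {C} ∪ {T} = {C,T} (union, +1)
MU@1: {C} ∪ {G} = {C,G} (union, +1)
KLMRUV@1: {C,T} ∩ {C,G} = {C} (intersection, +0)
LR@2: {C} ∪ {T} = {C,T} (union, +1)
KLR@2: {C} ∩ {C,T} = {C} (intersection, +0)
KLRV@2: {C} ∪ {A} = {A,C} (union, +1)
MU@2: {A} ∪ {T} = {A,T} (union, +1)
KLMRUV@2: {A,C} ∩ {A,T} = {A} (intersection, +0)
LR@3: {T} ∩ {T} = {T} (intersection, +0)
KLR@3: {A} ∪ {T} = {A,T} (union, +1)
KLRV@3: {A,T} ∩ {T} = {T} (intersection, +0)
MU@3: {T} ∩ {T} = {T} (intersection, +0)
KLMRUV@3: {T} ∩ {T} = {T} (intersection, +0)
LR@4: {T} ∪ {G} = {G,T} (union, +1)
KLR@4: {T} ∩ {G,T} = {T} (intersection, +0)
KLRV@4: {T} ∪ {A} = {A,T} (union, +1)
MU@4: {T} ∪ {G} = {G,T} (union, +1)
KLMRUV@4: {A,T} ∩ {G,T} = {T} (intersection, +0)
LR@5: {C} ∩ {C} = {C} (intersection, +0)
KLR@5: {T} ∪ {C} = {C,T} (union, +1)
KLRV@5: {C,T} ∪ {G} = {C,G,T} (union, +1)
MU@5: {G} ∪ {T} = {G,T} (union, +1)
KLMRUV@5: {C,G,T} ∩ {G,T} = {G,T} (intersection, +0)
per-site changes: [1, 3, 3, 1, 3, 3]; total = 14

14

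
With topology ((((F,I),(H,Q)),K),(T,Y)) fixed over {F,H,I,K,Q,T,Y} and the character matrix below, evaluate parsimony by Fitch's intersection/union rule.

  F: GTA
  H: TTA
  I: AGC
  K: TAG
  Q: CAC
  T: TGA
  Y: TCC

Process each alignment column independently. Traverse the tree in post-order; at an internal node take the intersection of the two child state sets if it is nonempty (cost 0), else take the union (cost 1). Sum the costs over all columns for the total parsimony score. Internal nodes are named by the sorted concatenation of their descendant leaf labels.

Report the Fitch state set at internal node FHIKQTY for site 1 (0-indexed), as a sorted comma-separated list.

FI@0: {G} ∪ {A} = {A,G} (union, +1)
HQ@0: {T} ∪ {C} = {C,T} (union, +1)
FHIQ@0: {A,G} ∪ {C,T} = {A,C,G,T} (union, +1)
FHIKQ@0: {A,C,G,T} ∩ {T} = {T} (intersection, +0)
TY@0: {T} ∩ {T} = {T} (intersection, +0)
FHIKQTY@0: {T} ∩ {T} = {T} (intersection, +0)
FI@1: {T} ∪ {G} = {G,T} (union, +1)
HQ@1: {T} ∪ {A} = {A,T} (union, +1)
FHIQ@1: {G,T} ∩ {A,T} = {T} (intersection, +0)
FHIKQ@1: {T} ∪ {A} = {A,T} (union, +1)
TY@1: {G} ∪ {C} = {C,G} (union, +1)
FHIKQTY@1: {A,T} ∪ {C,G} = {A,C,G,T} (union, +1)
FI@2: {A} ∪ {C} = {A,C} (union, +1)
HQ@2: {A} ∪ {C} = {A,C} (union, +1)
FHIQ@2: {A,C} ∩ {A,C} = {A,C} (intersection, +0)
FHIKQ@2: {A,C} ∪ {G} = {A,C,G} (union, +1)
TY@2: {A} ∪ {C} = {A,C} (union, +1)
FHIKQTY@2: {A,C,G} ∩ {A,C} = {A,C} (intersection, +0)
per-site changes: [3, 5, 4]; total = 12

A,C,G,T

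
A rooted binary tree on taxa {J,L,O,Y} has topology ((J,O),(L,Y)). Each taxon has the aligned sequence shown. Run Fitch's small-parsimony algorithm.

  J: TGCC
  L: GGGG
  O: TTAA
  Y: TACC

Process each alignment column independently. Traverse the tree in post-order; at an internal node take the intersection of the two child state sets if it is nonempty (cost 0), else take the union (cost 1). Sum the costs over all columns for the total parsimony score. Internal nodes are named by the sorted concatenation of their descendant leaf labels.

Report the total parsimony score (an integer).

JO@0: {T} ∩ {T} = {T} (intersection, +0)
LY@0: {G} ∪ {T} = {G,T} (union, +1)
JLOY@0: {T} ∩ {G,T} = {T} (intersection, +0)
JO@1: {G} ∪ {T} = {G,T} (union, +1)
LY@1: {G} ∪ {A} = {A,G} (union, +1)
JLOY@1: {G,T} ∩ {A,G} = {G} (intersection, +0)
JO@2: {C} ∪ {A} = {A,C} (union, +1)
LY@2: {G} ∪ {C} = {C,G} (union, +1)
JLOY@2: {A,C} ∩ {C,G} = {C} (intersection, +0)
JO@3: {C} ∪ {A} = {A,C} (union, +1)
LY@3: {G} ∪ {C} = {C,G} (union, +1)
JLOY@3: {A,C} ∩ {C,G} = {C} (intersection, +0)
per-site changes: [1, 2, 2, 2]; total = 7

7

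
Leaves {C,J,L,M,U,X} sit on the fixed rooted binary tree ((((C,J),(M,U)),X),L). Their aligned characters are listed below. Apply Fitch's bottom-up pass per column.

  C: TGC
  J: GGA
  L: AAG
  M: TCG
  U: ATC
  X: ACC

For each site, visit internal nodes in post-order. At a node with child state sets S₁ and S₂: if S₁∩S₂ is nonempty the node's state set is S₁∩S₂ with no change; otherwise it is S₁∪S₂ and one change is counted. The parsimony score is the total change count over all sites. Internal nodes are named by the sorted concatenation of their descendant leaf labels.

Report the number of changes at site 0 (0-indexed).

3

site 0, node CJ: C={T} ∪ J={G} → {G,T} (+1)
site 0, node MU: M={T} ∪ U={A} → {A,T} (+1)
site 0, node CJMU: CJ={G,T} ∩ MU={A,T} → {T} (+0)
site 0, node CJMUX: CJMU={T} ∪ X={A} → {A,T} (+1)
site 0, node CJLMUX: CJMUX={A,T} ∩ L={A} → {A} (+0)
site 1, node CJ: C={G} ∩ J={G} → {G} (+0)
site 1, node MU: M={C} ∪ U={T} → {C,T} (+1)
site 1, node CJMU: CJ={G} ∪ MU={C,T} → {C,G,T} (+1)
site 1, node CJMUX: CJMU={C,G,T} ∩ X={C} → {C} (+0)
site 1, node CJLMUX: CJMUX={C} ∪ L={A} → {A,C} (+1)
site 2, node CJ: C={C} ∪ J={A} → {A,C} (+1)
site 2, node MU: M={G} ∪ U={C} → {C,G} (+1)
site 2, node CJMU: CJ={A,C} ∩ MU={C,G} → {C} (+0)
site 2, node CJMUX: CJMU={C} ∩ X={C} → {C} (+0)
site 2, node CJLMUX: CJMUX={C} ∪ L={G} → {C,G} (+1)
per-site changes: [3, 3, 3]; total = 9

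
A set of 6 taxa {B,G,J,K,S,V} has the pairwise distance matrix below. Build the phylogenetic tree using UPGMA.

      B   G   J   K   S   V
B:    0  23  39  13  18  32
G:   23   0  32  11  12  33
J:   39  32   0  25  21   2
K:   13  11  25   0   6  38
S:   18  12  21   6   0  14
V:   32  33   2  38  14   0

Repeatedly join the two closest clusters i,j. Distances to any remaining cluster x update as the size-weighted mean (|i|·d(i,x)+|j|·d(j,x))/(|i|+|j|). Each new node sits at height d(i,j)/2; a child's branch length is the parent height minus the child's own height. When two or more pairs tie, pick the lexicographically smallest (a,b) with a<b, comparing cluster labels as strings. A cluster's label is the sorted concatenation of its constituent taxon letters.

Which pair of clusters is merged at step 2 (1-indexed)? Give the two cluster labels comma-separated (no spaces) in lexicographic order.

K,S

1. join J+V (d=2) ⇒ JV; edges |J|=1, |V|=1
  updated: d(B,JV)=71/2, d(G,JV)=65/2, d(JV,K)=63/2, d(JV,S)=35/2
2. join K+S (d=6) ⇒ KS; edges |K|=3, |S|=3
  updated: d(B,KS)=31/2, d(G,KS)=23/2, d(JV,KS)=49/2
3. join G+KS (d=23/2) ⇒ GKS; edges |G|=23/4, |KS|=11/4
  updated: d(B,GKS)=18, d(GKS,JV)=163/6
4. join B+GKS (d=18) ⇒ BGKS; edges |B|=9, |GKS|=13/4
  updated: d(BGKS,JV)=117/4
5. join BGKS+JV (d=117/4) ⇒ BGJKSV; edges |BGKS|=45/8, |JV|=109/8
final tree: ((B:9,(G:23/4,(K:3,S:3):11/4):13/4):45/8,(J:1,V:1):109/8)
total length: 48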